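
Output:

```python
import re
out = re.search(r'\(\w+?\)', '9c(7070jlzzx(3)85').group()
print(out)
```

(3)

`search` walks the string left to right and returns the first match it finds.
The match spans [12:15] → '(3)'.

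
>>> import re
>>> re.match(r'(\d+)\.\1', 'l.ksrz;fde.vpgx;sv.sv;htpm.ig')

None

A backreference is literal: `\1` must see the identical characters the first group matched.
`re.match` won't scan ahead — the pattern has to work from the very first character.
Here position 0 doesn't satisfy it, so the call returns None.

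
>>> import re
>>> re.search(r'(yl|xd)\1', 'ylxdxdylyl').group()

A backreference is literal: `\1` must see the identical characters the first group matched.
Unlike `match`, `search` isn't anchored — it looks for the pattern anywhere in the string.
The match spans [2:6] → 'xdxd'.
Captured: group 1 = 'xd'.

'xdxd'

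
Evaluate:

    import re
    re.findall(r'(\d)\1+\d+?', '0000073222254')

['0', '2']

A backreference is literal: `\1` must see the identical characters the first group matched.
With a single group, `findall` returns only what that group captured — 2 items.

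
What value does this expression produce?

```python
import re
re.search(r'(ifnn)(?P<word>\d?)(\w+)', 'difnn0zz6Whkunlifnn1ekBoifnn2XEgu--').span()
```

(1, 33)

Pattern: the literal 'if', then the literal 'nn' (captured); then optionally a digit (captured as 'word'); then one or more of a word character (captured).
`re.search` scans for the first position where the pattern succeeds.
The match spans [1:33] → 'ifnn0zz6Whkunlifnn1ekBoifnn2XEgu'.
Captured: group 1 = 'ifnn', group 2 = '0', group 3 = 'zz6Whkunlifnn1ekBoifnn2XEgu'.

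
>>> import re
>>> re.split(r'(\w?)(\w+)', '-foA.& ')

The pattern matches optionally a word character (captured); then one or more of a word character (captured).
The group in the pattern means `split` returns the separators' captures alongside the pieces.

['-', 'f', 'oA', '.& ']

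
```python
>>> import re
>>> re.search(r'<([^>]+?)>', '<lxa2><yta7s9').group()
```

`search` walks the string left to right and returns the first match it finds.
The match spans [0:6] → '<lxa2>'.
Captured: group 1 = 'lxa2'.

'<lxa2>'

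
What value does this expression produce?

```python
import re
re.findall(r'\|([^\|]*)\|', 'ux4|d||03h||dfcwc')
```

Because there's exactly one group, `findall` drops the full match and keeps group 1 from each hit.

['d', '03h']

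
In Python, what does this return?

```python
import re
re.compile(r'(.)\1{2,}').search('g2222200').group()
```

'22222'

`\1` is not a pattern — it's the concrete string captured by group 1, re-applied verbatim.
The match spans [1:6] → '22222'.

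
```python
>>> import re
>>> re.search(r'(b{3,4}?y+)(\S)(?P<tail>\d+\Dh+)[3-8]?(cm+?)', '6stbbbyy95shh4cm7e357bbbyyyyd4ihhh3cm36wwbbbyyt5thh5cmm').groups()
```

('bbbyy', '9', '5shh', 'cm')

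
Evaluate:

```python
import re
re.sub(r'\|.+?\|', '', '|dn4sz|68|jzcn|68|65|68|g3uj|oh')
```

'686868oh'

Lazy quantifiers expand one character at a time until the remainder of the pattern can match.
Matches: at [0:7] → '|dn4sz|'; at [9:15] → '|jzcn|'; at [17:21] → '|65|'; at [23:29] → '|g3uj|'.
`sub` substitutes '' at each match site.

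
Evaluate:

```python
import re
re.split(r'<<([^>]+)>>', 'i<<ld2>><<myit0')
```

['i', 'ld2', '<<myit0']

Matches to split on: at [1:8] → '<<ld2>>'.
Because the pattern has a capturing group, `split` also inserts each captured text between the pieces.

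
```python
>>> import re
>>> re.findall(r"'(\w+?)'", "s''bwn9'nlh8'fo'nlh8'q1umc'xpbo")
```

Because there's exactly one group, `findall` drops the full match and keeps group 1 from each hit.

['bwn9', 'fo', 'q1umc']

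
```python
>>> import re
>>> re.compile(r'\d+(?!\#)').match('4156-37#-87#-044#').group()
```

`re.match` only tries the pattern at the start of the string.
The match spans [0:4] → '4156'.

'4156'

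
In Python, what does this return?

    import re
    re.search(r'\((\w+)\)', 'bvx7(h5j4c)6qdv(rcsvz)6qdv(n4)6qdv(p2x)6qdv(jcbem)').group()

'(h5j4c)'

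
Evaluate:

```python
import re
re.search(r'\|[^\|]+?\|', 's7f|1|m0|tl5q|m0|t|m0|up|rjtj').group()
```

'|1|'

The match spans [3:6] → '|1|'.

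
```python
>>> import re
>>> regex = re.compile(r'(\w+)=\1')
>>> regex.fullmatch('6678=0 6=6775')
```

None

`\1` is not a pattern — it's the concrete string captured by group 1, re-applied verbatim.
`re.fullmatch` requires the pattern to consume the entire string.
Here the string isn't matched end-to-end, so the call returns None.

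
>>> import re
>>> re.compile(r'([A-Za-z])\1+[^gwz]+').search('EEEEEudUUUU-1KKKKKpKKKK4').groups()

('E',)

The backreference `\1` re-matches whatever the first group consumed, character for character.
`re.search` tries every starting position until one works.
The match spans [0:24] → 'EEEEEudUUUU-1KKKKKpKKKK4'.
Captured: group 1 = 'E'.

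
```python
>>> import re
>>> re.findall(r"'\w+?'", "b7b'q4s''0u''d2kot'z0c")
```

["'q4s'", "'0u'", "'d2kot'"]

Walking the string: at [3:8] → "'q4s'"; at [8:12] → "'0u'"; at [12:19] → "'d2kot'".
`findall` yields the raw match text (3 of them) because the pattern has no groups.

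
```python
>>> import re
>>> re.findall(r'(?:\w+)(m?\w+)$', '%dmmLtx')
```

`findall` collects group 1 from the one match (1 total).

['x']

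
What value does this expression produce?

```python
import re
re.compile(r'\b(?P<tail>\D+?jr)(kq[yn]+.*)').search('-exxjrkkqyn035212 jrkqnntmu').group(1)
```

' jr'

Pattern: a word boundary (`\b`, zero-width); then one or more of a non-digit (lazy), then the literal 'jr' (captured as 'tail'); then the literal 'kq', then one or more of one of [yn], then zero or more of any character (captured).
`re.search` scans for the first position where the pattern succeeds.
The match spans [17:27] → ' jrkqnntmu'.
Captured: group 1 = ' jr', group 2 = 'kqnntmu'.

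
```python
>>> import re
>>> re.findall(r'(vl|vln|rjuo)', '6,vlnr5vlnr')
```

['vl', 'vl']

Alternation isn't longest-match — the leftmost alternative that fits at this position is chosen.
One capturing group, so `findall` returns just the captured substring from each match — 2 in all.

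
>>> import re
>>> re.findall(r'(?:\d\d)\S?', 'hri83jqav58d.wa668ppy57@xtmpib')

['83j', '58d', '668', '57@']

This matches a digit, then a digit (non-capturing group); then optionally a non-whitespace character.
Walking the string: at [3:6] → '83j'; at [9:12] → '58d'; at [15:18] → '668'; at [21:24] → '57@'.
No capturing groups, so `findall` returns the 4 full match strings.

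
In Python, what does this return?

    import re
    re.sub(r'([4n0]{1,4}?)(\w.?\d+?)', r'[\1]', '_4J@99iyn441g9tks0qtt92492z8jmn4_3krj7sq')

The `?` after the quantifier makes it lazy — it takes as little as possible before letting the rest of the pattern try.
`\1` in the replacement pulls in group 1's text for each match.

'_[4]9iy[n]g9tks0qtt92[4]z8jm[n]krj7sq'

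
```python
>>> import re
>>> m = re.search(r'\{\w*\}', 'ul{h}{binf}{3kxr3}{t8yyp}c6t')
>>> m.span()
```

(2, 5)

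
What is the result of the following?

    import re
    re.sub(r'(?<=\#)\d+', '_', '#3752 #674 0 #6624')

'#_ #_ 0 #_'

Lookahead/lookbehind check context without consuming it, so the matched span excludes the asserted characters.
`sub` substitutes '_' at each match site.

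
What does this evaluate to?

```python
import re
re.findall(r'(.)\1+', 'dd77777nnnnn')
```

The backreference `\1` re-matches whatever the first group consumed, character for character.
Scanning left to right: at [0:2] match 'dd', group 1 = 'd'; at [2:7] match '77777', group 1 = '7'; at [7:12] match 'nnnnn', group 1 = 'n'.
Because there's exactly one group, `findall` drops the full match and keeps group 1 from each hit.

['d', '7', 'n']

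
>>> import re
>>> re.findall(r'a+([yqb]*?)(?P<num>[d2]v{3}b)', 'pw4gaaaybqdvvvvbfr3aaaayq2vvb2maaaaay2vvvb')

This matches one or more of a literal 'a'; then zero or more of one of [yqb] (lazy) (captured); then one of [d2], then exactly 3 of a literal 'v', then the literal 'b' (captured as 'num').
With 2 capturing groups, `findall` returns a 2-tuple per match.

[('y', '2vvvb')]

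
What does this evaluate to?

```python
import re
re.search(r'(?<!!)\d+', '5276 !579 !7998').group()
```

'5276'

`(?!…)`/`(?<!…)` only lets a position through if the neighbouring text does NOT match; no characters are consumed.
The match spans [0:4] → '5276'.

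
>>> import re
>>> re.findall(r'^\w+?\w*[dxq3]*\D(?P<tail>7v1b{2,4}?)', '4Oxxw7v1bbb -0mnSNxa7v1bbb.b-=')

['7v1bb']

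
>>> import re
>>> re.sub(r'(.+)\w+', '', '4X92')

''

Pattern: one or more of any character (captured); then one or more of a word character.
Matches: at [0:4] → '4X92'.
Each match is replaced by ''.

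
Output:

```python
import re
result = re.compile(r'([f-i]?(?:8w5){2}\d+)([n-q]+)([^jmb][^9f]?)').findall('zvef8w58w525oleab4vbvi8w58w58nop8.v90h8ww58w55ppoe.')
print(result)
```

[('f8w58w525', 'o', 'le'), ('i8w58w58', 'nop', '8.')]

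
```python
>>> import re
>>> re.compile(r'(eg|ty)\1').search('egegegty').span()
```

A backreference is literal: `\1` must see the identical characters the first group matched.
Unlike `match`, `search` isn't anchored — it looks for the pattern anywhere in the string.
The match spans [0:4] → 'egeg'.
Captured: group 1 = 'eg'.

(0, 4)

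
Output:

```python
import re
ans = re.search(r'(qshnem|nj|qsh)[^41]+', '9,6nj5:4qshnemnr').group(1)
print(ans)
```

nj

Unlike `match`, `search` isn't anchored — it looks for the pattern anywhere in the string.
The match spans [3:7] → 'nj5:'.
Captured: group 1 = 'nj'.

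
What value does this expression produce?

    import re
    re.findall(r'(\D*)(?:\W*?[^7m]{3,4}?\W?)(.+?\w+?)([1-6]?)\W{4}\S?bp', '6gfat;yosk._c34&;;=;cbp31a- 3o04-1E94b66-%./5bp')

[('', 'at;yosk._c34&;;=;cbp31a- 3o04-1E94b6', '6')]

The `?` after the quantifier makes it lazy — it takes as little as possible before letting the rest of the pattern try.
With 3 capturing groups, `findall` returns a 3-tuple per match.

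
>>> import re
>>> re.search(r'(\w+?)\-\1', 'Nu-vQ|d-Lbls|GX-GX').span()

(13, 18)

A backreference is literal: `\1` must see the identical characters the first group matched.
The match spans [13:18] → 'GX-GX'.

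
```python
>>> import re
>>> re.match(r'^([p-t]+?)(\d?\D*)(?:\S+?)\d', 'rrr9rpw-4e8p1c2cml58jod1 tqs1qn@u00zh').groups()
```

The match spans [0:9] → 'rrr9rpw-4'.
Captured: group 1 = 'r', group 2 = 'rr'.

('r', 'rr')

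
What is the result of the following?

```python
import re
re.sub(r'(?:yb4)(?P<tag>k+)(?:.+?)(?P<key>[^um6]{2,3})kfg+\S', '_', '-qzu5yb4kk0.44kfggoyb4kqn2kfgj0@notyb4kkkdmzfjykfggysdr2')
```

`sub` substitutes '_' at each match site.

'-qzu5__0@not_sdr2'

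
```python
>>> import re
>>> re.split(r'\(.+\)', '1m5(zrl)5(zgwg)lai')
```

['1m5', 'lai']

Matches to split on: at [3:15] → '(zrl)5(zgwg)'.
The string is cut at each match, leaving 2 pieces.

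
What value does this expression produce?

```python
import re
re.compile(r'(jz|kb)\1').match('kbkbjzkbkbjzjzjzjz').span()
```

`\1` is not a pattern — it's the concrete string captured by group 1, re-applied verbatim.
`match` is anchored at position 0; if the pattern doesn't fit there, it returns None.
The match spans [0:4] → 'kbkb'.
Captured: group 1 = 'kb'.

(0, 4)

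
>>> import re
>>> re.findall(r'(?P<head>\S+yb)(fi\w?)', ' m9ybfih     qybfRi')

The pattern matches one or more of a non-whitespace character, then the literal 'yb' (captured as 'head'); then the literal 'fi', then optionally a word character (captured).
2 groups means the one result is a tuple of 2 captured strings — 1 here.

[('m9yb', 'fih')]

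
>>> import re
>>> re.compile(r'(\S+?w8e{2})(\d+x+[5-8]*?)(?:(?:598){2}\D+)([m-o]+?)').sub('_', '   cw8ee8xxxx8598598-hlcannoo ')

Each match is replaced by '_'.

'   _ '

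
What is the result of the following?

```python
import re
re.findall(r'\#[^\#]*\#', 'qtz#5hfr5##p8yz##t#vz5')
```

['#5hfr5#', '#p8yz#', '#t#']

No capturing groups, so `findall` returns the 3 full match strings.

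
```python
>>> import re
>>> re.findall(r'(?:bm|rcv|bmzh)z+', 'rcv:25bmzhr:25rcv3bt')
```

Scanning left to right: at [6:9] → 'bmz'.
With no groups in the pattern, `findall` gives back each whole match — 1 here.

['bmz']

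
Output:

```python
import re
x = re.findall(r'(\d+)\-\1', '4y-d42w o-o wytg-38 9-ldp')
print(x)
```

[]

`\1` is not a pattern — it's the concrete string captured by group 1, re-applied verbatim.
With a single group, `findall` returns only what that group captured — 0 items.
Nothing in the string satisfies the pattern, so the list is empty.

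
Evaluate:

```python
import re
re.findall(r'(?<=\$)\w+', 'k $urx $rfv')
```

['urx', 'rfv']

The `(?=…)`/`(?<=…)` assertion just peeks at neighbouring text; it doesn't advance the match position.
Scanning left to right: at [3:6] → 'urx'; at [8:11] → 'rfv'.
Since nothing is captured, `findall` lists the 2 matched substrings directly.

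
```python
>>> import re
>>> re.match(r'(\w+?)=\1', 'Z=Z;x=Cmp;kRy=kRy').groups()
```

`\1` is not a pattern — it's the concrete string captured by group 1, re-applied verbatim.
`match` is anchored at position 0; if the pattern doesn't fit there, it returns None.
The match spans [0:3] → 'Z=Z'.
Captured: group 1 = 'Z'.

('Z',)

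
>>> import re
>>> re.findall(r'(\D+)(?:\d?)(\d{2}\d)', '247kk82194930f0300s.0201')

[('kk', '219'), ('f', '300'), ('s.', '201')]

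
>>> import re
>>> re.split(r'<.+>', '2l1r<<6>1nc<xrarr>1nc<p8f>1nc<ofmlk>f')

['2l1r', 'f']

Matches to split on: at [4:36] → '<<6>1nc<xrarr>1nc<p8f>1nc<ofmlk>'.
The string is cut at each match, leaving 2 pieces.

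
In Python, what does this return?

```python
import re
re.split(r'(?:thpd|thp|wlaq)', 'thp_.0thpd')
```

Alternation isn't longest-match — the leftmost alternative that fits at this position is chosen.
`split` removes every match and returns the 3 fragments in between.

['', '_.0', '']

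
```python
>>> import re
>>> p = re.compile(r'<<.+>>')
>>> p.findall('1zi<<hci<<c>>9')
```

Since nothing is captured, `findall` lists the 1 matched substring directly.

['<<hci<<c>>']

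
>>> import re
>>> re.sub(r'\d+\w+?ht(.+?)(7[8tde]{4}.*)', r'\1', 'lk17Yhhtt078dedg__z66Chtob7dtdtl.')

This matches one or more of a digit, then one or more of a word character (lazy), then the literal 'ht'; then one or more of any character (lazy) (captured); then a literal '7', then exactly 4 of one of [8tde], then zero or more of any character (captured).
The `?` after the quantifier makes it lazy — it takes as little as possible before letting the rest of the pattern try.
Matches: at [2:33] → '17Yhhtt078dedg__z66Chtob7dtdtl.'.
Each match is replaced using the text its own group 1 captured.

'lkt0'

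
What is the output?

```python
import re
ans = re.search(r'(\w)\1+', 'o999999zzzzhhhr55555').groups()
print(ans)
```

('9',)

A backreference is literal: `\1` must see the identical characters the first group matched.
Unlike `match`, `search` isn't anchored — it looks for the pattern anywhere in the string.
The match spans [1:7] → '999999'.
Captured: group 1 = '9'.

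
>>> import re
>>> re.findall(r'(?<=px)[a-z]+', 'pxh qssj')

['h']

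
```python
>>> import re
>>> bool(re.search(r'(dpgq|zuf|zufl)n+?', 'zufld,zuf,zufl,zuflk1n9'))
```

False

`search` walks the string left to right and returns the first match it finds.
Here no position works, so the call returns None, and `bool(None)` is False.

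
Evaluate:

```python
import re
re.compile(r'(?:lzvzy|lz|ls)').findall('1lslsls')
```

['ls', 'ls', 'ls']

`findall` yields the raw match text (3 of them) because the pattern has no groups.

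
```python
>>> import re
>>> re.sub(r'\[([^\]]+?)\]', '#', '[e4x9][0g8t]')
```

'##'

Matches: at [0:6] → '[e4x9]'; at [6:12] → '[0g8t]'.
Each match is replaced by '#'.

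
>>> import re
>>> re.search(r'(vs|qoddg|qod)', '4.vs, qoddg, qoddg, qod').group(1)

The match spans [2:4] → 'vs'.
Captured: group 1 = 'vs'.

'vs'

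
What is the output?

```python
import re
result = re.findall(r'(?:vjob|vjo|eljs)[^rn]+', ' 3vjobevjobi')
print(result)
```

['vjobevjobi']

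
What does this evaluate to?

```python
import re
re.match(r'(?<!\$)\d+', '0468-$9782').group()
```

'0468'

A negative assertion filters positions out without eating any characters.
`match` is anchored at position 0; if the pattern doesn't fit there, it returns None.
The match spans [0:4] → '0468'.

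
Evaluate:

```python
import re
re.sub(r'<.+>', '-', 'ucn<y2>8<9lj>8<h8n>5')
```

Matches: at [3:19] → '<y2>8<9lj>8<h8n>'.
Each match is replaced by '-'.

'ucn-5'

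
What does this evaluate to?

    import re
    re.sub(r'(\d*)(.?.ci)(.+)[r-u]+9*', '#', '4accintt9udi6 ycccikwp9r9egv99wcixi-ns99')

'#'

This matches zero or more of a digit (captured); then optionally any character, then any character, then the literal 'ci' (captured); then one or more of any character (captured); then one or more of a character in [r-u], then zero or more of a literal '9'.
Each match is replaced by '#'.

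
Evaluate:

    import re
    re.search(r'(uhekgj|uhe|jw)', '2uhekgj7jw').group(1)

The match spans [1:7] → 'uhekgj'.
Captured: group 1 = 'uhekgj'.

'uhekgj'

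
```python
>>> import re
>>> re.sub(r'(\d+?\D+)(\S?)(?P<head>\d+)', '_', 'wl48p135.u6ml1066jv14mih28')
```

Pattern: one or more of a digit (lazy), then one or more of a non-digit (captured); then optionally a non-whitespace character (captured); then one or more of a digit (captured as 'head').
Matches: at [2:8] → '48p135'; at [10:17] → '6ml1066'; at [19:26] → '14mih28'.
Every occurrence is swapped for '_'.

'wl_.u_jv_'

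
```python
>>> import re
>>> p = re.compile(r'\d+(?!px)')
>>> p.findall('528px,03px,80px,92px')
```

A negative assertion filters positions out without eating any characters.
Matches: at [0:2] → '52'; at [6:7] → '0'; at [11:12] → '8'; at [16:17] → '9'.
Since nothing is captured, `findall` lists the 4 matched substrings directly.

['52', '0', '8', '9']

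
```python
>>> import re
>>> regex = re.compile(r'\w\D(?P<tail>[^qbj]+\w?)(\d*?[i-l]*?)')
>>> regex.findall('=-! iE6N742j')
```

`findall` packs the 2 group values into a tuple for every match.

[('6N742j', '')]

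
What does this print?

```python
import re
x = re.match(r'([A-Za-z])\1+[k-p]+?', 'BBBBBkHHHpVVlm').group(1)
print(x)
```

B

The match spans [0:6] → 'BBBBBk'.
Captured: group 1 = 'B'.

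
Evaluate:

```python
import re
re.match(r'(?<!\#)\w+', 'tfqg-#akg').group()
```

The negative lookaround is zero-width — it rules out positions where the adjacent text would match, without consuming anything.
`re.match` only tries the pattern at the start of the string.
The match spans [0:4] → 'tfqg'.

'tfqg'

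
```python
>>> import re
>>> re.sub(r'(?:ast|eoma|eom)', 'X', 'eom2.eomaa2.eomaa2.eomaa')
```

'X2.Xa2.Xa2.Xa'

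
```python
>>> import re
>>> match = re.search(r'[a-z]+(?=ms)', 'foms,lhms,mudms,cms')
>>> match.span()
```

The `(?=…)`/`(?<=…)` assertion just peeks at neighbouring text; it doesn't advance the match position.
The match spans [0:2] → 'fo'.

(0, 2)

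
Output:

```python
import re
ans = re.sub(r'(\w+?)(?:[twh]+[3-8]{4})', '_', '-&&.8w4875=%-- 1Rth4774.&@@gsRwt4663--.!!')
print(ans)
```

-&&._=%-- _.&@@_--.!!

Pattern: one or more of a word character (lazy) (captured); then one or more of one of [twh], then exactly 4 of a character in [3-8] (non-capturing group).
Matches: at [4:10] → '8w4875'; at [15:23] → '1Rth4774'; at [27:36] → 'gsRwt4663'.
Every occurrence is swapped for '_'.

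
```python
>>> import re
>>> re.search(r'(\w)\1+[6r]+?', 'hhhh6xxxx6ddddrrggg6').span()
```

(0, 5)

`\1` is not a pattern — it's the concrete string captured by group 1, re-applied verbatim.
`re.search` scans for the first position where the pattern succeeds.
The match spans [0:5] → 'hhhh6'.
Captured: group 1 = 'h'.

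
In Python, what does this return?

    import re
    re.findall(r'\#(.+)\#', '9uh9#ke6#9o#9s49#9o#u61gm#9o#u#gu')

Walking the string: at [4:31] match '#ke6#9o#9s49#9o#u61gm#9o#u#', group 1 = 'ke6#9o#9s49#9o#u61gm#9o#u'.
`findall` collects group 1 from the one match (1 total).

['ke6#9o#9s49#9o#u61gm#9o#u']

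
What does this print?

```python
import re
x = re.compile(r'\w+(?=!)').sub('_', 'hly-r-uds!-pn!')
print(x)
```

hly-r-_!-_!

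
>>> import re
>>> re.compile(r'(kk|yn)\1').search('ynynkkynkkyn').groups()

('yn',)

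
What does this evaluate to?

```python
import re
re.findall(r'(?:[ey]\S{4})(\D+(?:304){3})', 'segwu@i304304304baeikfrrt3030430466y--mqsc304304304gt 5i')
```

['i304304304', 'sc304304304']

Pattern: one of [ey], then exactly 4 of a non-whitespace character (non-capturing group); then one or more of a non-digit, then the literal '304' repeated 3 times (captured).
Matches: at [1:16] match 'egwu@i304304304', group 1 = 'i304304304'; at [35:51] match 'y--mqsc304304304', group 1 = 'sc304304304'.
One capturing group, so `findall` returns just the captured substring from each match — 2 in all.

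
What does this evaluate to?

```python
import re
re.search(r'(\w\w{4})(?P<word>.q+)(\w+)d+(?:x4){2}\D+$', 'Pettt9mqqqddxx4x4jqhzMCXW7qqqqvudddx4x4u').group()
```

'ettt9mqqqddxx4x4jqhzMCXW7qqqqvudddx4x4u'

The pattern matches a word character, then exactly 4 of a word character (captured); then any character, then one or more of a literal 'q' (captured as 'word'); then one or more of a word character (captured); then one or more of the literal 'd', then the literal 'x4' repeated 2 times, then one or more of a non-digit; then anchored at the end.
`re.search` scans for the first position where the pattern succeeds.
The match spans [1:40] → 'ettt9mqqqddxx4x4jqhzMCXW7qqqqvudddx4x4u'.
Captured: group 1 = 'ettt9', group 2 = 'mqqq', group 3 = 'ddxx4x4jqhzMCXW7qqqqvudd'.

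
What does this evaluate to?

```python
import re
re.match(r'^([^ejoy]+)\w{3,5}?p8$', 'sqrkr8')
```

None

`re.match` won't scan ahead — the pattern has to work from the very first character.
Here position 0 doesn't satisfy it, so the call returns None.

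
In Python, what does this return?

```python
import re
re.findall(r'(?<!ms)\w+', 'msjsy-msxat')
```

['msjsy', 'msxat']

The negative lookaround is zero-width — it rules out positions where the adjacent text would match, without consuming anything.
Scanning left to right: at [0:5] → 'msjsy'; at [6:11] → 'msxat'.
`findall` yields the raw match text (2 of them) because the pattern has no groups.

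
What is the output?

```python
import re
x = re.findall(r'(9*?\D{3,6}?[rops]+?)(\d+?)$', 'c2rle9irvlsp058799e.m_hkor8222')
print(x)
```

The pattern matches zero or more of the literal '9' (lazy), then 3 to 6 of a non-digit (lazy), then one or more of one of [rops] (lazy) (captured); then one or more of a digit (lazy) (captured); then anchored at the end.
2 groups means the one result is a tuple of 2 captured strings — 1 here.

[('99e.m_hkor', '8222')]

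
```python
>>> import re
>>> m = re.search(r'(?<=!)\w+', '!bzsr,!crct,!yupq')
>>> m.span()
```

The lookaround is zero-width — it requires the adjacent text to match without consuming it, so the asserted text isn't part of the match.
`re.search` tries every starting position until one works.
The match spans [1:5] → 'bzsr'.

(1, 5)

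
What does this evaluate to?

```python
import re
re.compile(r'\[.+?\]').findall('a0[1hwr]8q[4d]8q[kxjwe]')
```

['[1hwr]', '[4d]', '[kxjwe]']

With no groups in the pattern, `findall` gives back each whole match — 3 here.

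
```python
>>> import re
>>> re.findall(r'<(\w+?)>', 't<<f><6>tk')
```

Because there's exactly one group, `findall` drops the full match and keeps group 1 from each hit.

['f', '6']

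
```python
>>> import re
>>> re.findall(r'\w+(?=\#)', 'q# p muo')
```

['q']

Lookahead/lookbehind check context without consuming it, so the matched span excludes the asserted characters.
Since nothing is captured, `findall` lists the 1 matched substring directly.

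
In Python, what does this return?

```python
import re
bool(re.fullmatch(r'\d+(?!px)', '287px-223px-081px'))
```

False

`(?!…)`/`(?<!…)` only lets a position through if the neighbouring text does NOT match; no characters are consumed.
`fullmatch` succeeds only if the pattern covers the string from start to end.
Here the string isn't matched end-to-end, so the call returns None, and `bool(None)` is False.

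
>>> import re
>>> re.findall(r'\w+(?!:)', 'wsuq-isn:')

['wsuq', 'is']

The negative lookaround is zero-width — it rules out positions where the adjacent text would match, without consuming anything.
Walking the string: at [0:4] → 'wsuq'; at [5:7] → 'is'.
No capturing groups, so `findall` returns the 2 full match strings.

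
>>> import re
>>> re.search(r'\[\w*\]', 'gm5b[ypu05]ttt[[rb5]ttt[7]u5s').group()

'[ypu05]'

The match spans [4:11] → '[ypu05]'.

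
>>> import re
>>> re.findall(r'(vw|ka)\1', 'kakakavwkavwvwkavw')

['ka', 'vw']

The backreference `\1` re-matches whatever the first group consumed, character for character.
Walking the string: at [0:4] match 'kaka', group 1 = 'ka'; at [10:14] match 'vwvw', group 1 = 'vw'.
With a single group, `findall` returns only what that group captured — 2 items.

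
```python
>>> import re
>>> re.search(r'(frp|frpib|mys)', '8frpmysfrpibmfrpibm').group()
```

The match spans [1:4] → 'frp'.

'frp'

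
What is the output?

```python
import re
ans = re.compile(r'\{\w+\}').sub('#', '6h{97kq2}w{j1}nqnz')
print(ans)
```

6h#w#nqnz

Matches: at [2:9] → '{97kq2}'; at [10:14] → '{j1}'.
`sub` substitutes '#' at each match site.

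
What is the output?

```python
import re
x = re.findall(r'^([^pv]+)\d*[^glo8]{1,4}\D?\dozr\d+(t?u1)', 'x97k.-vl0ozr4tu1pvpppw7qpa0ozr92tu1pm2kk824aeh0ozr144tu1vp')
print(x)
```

[('x97k.-', 'tu1')]

This matches anchored at the start of the string; then one or more of any character except [pv] (captured); then zero or more of a digit, then 1 to 4 of any character except [glo8], then optionally a non-digit; then a digit, then the literal 'ozr'; then one or more of a digit; then optionally the literal 't', then the literal 'u1' (captured).
Walking the string: at [0:16] match 'x97k.-vl0ozr4tu1', groups = ('x97k.-', 'tu1').
Multiple groups make `findall` return tuples — one 2-tuple for the one match.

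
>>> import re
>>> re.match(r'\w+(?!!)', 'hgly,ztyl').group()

'hgly'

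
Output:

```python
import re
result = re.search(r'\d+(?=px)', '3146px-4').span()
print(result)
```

(0, 4)

Lookahead/lookbehind check context without consuming it, so the matched span excludes the asserted characters.
`search` walks the string left to right and returns the first match it finds.
The match spans [0:4] → '3146'.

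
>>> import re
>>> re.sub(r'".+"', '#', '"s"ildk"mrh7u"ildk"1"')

Each match is replaced by '#'.

'#'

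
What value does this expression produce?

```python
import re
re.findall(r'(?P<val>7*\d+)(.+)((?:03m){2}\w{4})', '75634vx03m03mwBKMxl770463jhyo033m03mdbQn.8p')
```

[('75634', 'vx', '03m03mwBKM')]

3 groups means the one result is a tuple of 3 captured strings — 1 here.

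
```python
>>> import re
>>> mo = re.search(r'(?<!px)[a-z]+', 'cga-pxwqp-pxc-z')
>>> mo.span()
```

(0, 3)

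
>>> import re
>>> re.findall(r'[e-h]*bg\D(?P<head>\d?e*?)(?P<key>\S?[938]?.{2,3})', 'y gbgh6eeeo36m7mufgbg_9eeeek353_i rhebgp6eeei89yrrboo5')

Lazy quantifiers expand one character at a time until the remainder of the pattern can match.
With 2 capturing groups, `findall` returns a 2-tuple per match.

[('6', 'eeeo'), ('9', 'eeee'), ('6', 'eeei')]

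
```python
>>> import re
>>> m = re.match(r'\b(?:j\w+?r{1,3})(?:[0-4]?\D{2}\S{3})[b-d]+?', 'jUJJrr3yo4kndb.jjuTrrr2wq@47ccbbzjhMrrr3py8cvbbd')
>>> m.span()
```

(0, 13)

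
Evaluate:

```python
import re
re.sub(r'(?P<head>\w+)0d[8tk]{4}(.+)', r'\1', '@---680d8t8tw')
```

'@---68'

The pattern matches one or more of a word character (captured as 'head'); then the literal '0d', then exactly 4 of one of [8tk]; then one or more of any character (captured).
Matches: at [4:13] → '680d8t8tw'.
`\1` in the replacement pulls in group 1's text for each match.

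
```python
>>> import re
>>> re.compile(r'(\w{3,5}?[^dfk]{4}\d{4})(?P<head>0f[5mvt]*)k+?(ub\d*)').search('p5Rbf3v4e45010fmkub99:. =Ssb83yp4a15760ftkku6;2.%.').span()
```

Pattern: 3 to 5 of a word character (lazy), then exactly 4 of any character except [dfk], then exactly 4 of a digit (captured); then the literal '0f', then zero or more of one of [5mvt] (captured as 'head'); then one or more of a literal 'k' (lazy); then the literal 'ub', then zero or more of a digit (captured).
Unlike `match`, `search` isn't anchored — it looks for the pattern anywhere in the string.
The match spans [0:21] → 'p5Rbf3v4e45010fmkub99'.
Captured: group 1 = 'p5Rbf3v4e4501', group 2 = '0fm', group 3 = 'ub99'.

(0, 21)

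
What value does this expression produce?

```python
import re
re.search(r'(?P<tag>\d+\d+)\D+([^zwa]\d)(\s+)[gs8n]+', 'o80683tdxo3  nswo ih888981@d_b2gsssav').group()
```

'80683tdxo3  ns'

This matches one or more of a digit, then one or more of a digit (captured as 'tag'); then one or more of a non-digit; then any character except [zwa], then a digit (captured); then one or more of whitespace (captured); then one or more of one of [gs8n].
Unlike `match`, `search` isn't anchored — it looks for the pattern anywhere in the string.
The match spans [1:15] → '80683tdxo3  ns'.
Captured: group 1 = '80683', group 2 = 'o3', group 3 = '  '.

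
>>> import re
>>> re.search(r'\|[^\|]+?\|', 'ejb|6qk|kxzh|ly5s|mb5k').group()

'|6qk|'

The match spans [3:8] → '|6qk|'.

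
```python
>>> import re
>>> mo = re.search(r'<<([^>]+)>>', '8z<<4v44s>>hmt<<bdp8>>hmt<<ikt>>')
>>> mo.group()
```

'<<4v44s>>'

The match spans [2:11] → '<<4v44s>>'.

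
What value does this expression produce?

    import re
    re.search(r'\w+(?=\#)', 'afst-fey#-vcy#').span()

(5, 8)

The lookaround is zero-width — it requires the adjacent text to match without consuming it, so the asserted text isn't part of the match.
Unlike `match`, `search` isn't anchored — it looks for the pattern anywhere in the string.
The match spans [5:8] → 'fey'.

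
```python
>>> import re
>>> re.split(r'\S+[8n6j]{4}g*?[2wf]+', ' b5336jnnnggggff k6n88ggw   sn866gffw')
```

[' ', ' ', '   ', '']

Each match becomes a cut point; 4 segments remain.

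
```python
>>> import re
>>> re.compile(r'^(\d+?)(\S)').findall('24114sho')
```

[('2', '4')]

This matches anchored at the start of the string; then one or more of a digit (lazy) (captured); then a non-whitespace character (captured).
A `+?`/`*?`/`{m,n}?` starts at its minimum and grows only as far as needed for what follows to match.
Matches: at [0:2] match '24', groups = ('2', '4').
With 2 capturing groups, `findall` returns a 2-tuple per match.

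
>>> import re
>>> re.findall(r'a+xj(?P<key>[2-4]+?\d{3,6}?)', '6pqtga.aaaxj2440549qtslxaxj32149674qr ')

['2440', '3214']

Pattern: one or more of the literal 'a', then the literal 'xj'; then one or more of a character in [2-4] (lazy), then 3 to 6 of a digit (lazy) (captured as 'key').
A non-greedy quantifier consumes as few characters as it can — just enough that the remainder of the pattern still matches from where it stops; whatever follows it matches normally.
Scanning left to right: at [7:16] match 'aaaxj2440', group 1 = '2440'; at [24:31] match 'axj3214', group 1 = '3214'.
With a single group, `findall` returns only what that group captured — 2 items.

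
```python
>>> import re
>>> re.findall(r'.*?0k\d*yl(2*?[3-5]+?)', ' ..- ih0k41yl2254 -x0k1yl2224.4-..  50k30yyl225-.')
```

['225', '2224']

With the lazy modifier that quantifier settles for the fewest repetitions that let the rest of the pattern succeed (the atoms after it are unaffected and can still be greedy).
With a single group, `findall` returns only what that group captured — 2 items.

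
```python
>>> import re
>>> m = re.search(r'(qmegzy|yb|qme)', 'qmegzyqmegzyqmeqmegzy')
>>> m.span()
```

Alternation isn't longest-match — the leftmost alternative that fits at this position is chosen.
The match spans [0:6] → 'qmegzy'.

(0, 6)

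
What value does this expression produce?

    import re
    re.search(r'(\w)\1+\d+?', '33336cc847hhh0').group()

'33336'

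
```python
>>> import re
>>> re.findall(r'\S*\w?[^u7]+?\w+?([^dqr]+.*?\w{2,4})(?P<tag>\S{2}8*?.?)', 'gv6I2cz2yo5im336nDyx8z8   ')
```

[('yx8', 'z8 ')]

`findall` packs the 2 group values into a tuple for every match.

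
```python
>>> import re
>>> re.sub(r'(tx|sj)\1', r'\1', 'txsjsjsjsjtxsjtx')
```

`\1` is not a pattern — it's the concrete string captured by group 1, re-applied verbatim.
Matches: at [2:6] → 'sjsj'; at [6:10] → 'sjsj'.
The replacement refers to a captured group, so each match is rewritten using its own captured text.

'txsjsjtxsjtx'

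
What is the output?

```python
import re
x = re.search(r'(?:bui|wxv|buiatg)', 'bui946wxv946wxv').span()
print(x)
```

(0, 3)

`re.search` tries every starting position until one works.
The match spans [0:3] → 'bui'.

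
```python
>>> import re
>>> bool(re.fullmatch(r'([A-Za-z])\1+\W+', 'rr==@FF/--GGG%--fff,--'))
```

False

A backreference is literal: `\1` must see the identical characters the first group matched.
`re.fullmatch` is like wrapping the pattern in `^…$` (in single-line mode).
Here the pattern can't cover the whole string, so the call returns None, and `bool(None)` is False.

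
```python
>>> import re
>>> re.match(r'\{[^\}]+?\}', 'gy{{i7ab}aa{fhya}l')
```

With `match`, the pattern is implicitly anchored at the beginning.
Here the pattern fails at index 0, so the call returns None.

None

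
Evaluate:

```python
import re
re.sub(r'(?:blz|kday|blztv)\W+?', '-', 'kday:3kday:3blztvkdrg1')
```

Matches: at [0:5] → 'kday:'; at [6:11] → 'kday:'.
`sub` substitutes '-' at each match site.

'-3-3blztvkdrg1'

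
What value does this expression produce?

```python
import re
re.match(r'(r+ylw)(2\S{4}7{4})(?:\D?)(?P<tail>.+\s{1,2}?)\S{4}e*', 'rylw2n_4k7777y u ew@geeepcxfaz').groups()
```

('rylw', '2n_4k7777', ' u ')

The pattern matches one or more of a literal 'r', then the literal 'ylw' (captured); then the literal '2', then exactly 4 of a non-whitespace character, then exactly 4 of the literal '7' (captured); then optionally a non-digit (non-capturing group); then one or more of any character, then 1 to 2 of whitespace (lazy) (captured as 'tail'); then exactly 4 of a non-whitespace character, then zero or more of the literal 'e'.
`re.match` won't scan ahead — the pattern has to work from the very first character.
The match spans [0:24] → 'rylw2n_4k7777y u ew@geee'.
Captured: group 1 = 'rylw', group 2 = '2n_4k7777', group 3 = ' u '.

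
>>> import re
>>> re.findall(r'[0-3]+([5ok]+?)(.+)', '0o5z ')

The `?` after the quantifier makes it lazy — it takes as little as possible before letting the rest of the pattern try.
With 2 capturing groups, `findall` returns a 2-tuple per match.

[('o', '5z ')]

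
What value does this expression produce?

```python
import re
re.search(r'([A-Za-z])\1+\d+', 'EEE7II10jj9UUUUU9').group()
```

After group 1 captures some text, `\1` only succeeds where that same text appears again.
The match spans [0:4] → 'EEE7'.

'EEE7'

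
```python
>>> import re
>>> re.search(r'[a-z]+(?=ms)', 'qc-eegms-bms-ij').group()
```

The `(?=…)`/`(?<=…)` assertion just peeks at neighbouring text; it doesn't advance the match position.
The match spans [3:6] → 'eeg'.

'eeg'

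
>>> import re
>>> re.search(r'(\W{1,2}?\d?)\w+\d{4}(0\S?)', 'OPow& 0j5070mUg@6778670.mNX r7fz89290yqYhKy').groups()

('@6', '0.')

The match spans [15:24] → '@6778670.'.
Captured: group 1 = '@6', group 2 = '0.'.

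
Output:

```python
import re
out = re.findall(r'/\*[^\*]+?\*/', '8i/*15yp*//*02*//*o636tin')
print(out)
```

['/*15yp*/', '/*02*/']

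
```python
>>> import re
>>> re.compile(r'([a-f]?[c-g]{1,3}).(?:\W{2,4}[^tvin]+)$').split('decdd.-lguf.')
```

['', 'decd', '']

The pattern matches optionally a character in [a-f], then 1 to 3 of a character in [c-g] (captured); then any character; then 2 to 4 of a non-word character, then one or more of any character except [tvin] (non-capturing group); then anchored at the end.
Matches to split on: at [0:12] → 'decdd.-lguf.'.
Because the pattern has a capturing group, `split` also inserts each captured text between the pieces.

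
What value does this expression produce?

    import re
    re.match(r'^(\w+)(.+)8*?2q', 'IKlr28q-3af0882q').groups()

This matches anchored at the start of the string; then one or more of a word character (captured); then one or more of any character (captured); then zero or more of the literal '8' (lazy), then the literal '2q'.
`re.match` only tries the pattern at the start of the string.
The match spans [0:16] → 'IKlr28q-3af0882q'.
Captured: group 1 = 'IKlr28q', group 2 = '-3af088'.

('IKlr28q', '-3af088')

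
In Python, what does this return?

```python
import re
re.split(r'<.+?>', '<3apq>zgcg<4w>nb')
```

The `?` after the quantifier makes it lazy — it takes as little as possible before letting the rest of the pattern try.
Matches to split on: at [0:6] → '<3apq>'; at [10:14] → '<4w>'.
`split` removes every match and returns the 3 fragments in between.

['', 'zgcg', 'nb']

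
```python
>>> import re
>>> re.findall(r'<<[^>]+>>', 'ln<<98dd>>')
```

Walking the string: at [2:10] → '<<98dd>>'.
With no groups in the pattern, `findall` gives back each whole match — 1 here.

['<<98dd>>']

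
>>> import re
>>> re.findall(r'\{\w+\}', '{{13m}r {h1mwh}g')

Walking the string: at [1:6] → '{13m}'; at [8:15] → '{h1mwh}'.
`findall` yields the raw match text (2 of them) because the pattern has no groups.

['{13m}', '{h1mwh}']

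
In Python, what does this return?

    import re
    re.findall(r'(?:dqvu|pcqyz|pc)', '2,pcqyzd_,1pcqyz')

['pcqyz', 'pcqyz']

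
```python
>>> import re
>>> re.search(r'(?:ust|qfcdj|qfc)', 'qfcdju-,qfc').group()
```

'qfcdj'

The regex engine tests alternatives in the order written; an earlier branch that matches wins even if a later one would match more.
`re.search` tries every starting position until one works.
The match spans [0:5] → 'qfcdj'.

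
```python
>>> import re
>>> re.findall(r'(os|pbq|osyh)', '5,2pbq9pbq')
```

['pbq', 'pbq']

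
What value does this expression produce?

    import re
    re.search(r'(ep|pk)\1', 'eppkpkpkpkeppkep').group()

'pkpk'

`\1` has to match the exact text group 1 already captured.
The match spans [2:6] → 'pkpk'.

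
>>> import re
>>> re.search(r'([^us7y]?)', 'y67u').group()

Pattern: optionally any character except [us7y] (captured).
Unlike `match`, `search` isn't anchored — it looks for the pattern anywhere in the string.
The match spans [0:0] → ''.
Captured: group 1 = ''.

''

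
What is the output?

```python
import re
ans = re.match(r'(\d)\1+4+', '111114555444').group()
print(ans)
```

After group 1 captures some text, `\1` only succeeds where that same text appears again.
With `match`, the pattern is implicitly anchored at the beginning.
The match spans [0:6] → '111114'.
Captured: group 1 = '1'.

111114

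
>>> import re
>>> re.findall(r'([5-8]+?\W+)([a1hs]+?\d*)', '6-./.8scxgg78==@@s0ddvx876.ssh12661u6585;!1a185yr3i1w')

Pattern: one or more of a character in [5-8] (lazy), then one or more of a non-word character (captured); then one or more of one of [a1hs] (lazy), then zero or more of a digit (captured).
Because the quantifier is non-greedy, it stops expanding at the earliest point where the rest of the pattern can succeed.
Matches: at [11:19] match '78==@@s0', groups = ('78==@@', 's0'); at [23:28] match '876.s', groups = ('876.', 's'); at [36:43] match '6585;!1', groups = ('6585;!', '1').
`findall` packs the 2 group values into a tuple for every match.

[('78==@@', 's0'), ('876.', 's'), ('6585;!', '1')]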